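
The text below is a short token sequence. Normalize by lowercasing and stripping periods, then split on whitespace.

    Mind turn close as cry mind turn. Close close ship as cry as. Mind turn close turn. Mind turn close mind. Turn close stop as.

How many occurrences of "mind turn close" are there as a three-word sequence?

5

Scanning the 23 overlapping trigram windows for "mind turn close":
  position 1–3: mind turn close
  position 6–8: mind turn close
  position 14–16: mind turn close
  position 18–20: mind turn close
  position 21–23: mind turn close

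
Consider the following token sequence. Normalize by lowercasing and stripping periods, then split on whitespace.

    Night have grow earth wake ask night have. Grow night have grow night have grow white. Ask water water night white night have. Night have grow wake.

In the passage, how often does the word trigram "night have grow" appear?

Scanning the 25 overlapping trigram windows for "night have grow":
  position 1–3: night have grow
  position 7–9: night have grow
  position 10–12: night have grow
  position 13–15: night have grow
  position 24–26: night have grow

5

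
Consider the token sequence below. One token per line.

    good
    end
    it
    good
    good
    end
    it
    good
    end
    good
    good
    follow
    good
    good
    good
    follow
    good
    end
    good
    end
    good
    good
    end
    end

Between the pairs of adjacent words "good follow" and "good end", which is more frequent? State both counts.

"good end" (6 vs 2)

"good follow": 2 occurrences
"good end": 6 occurrences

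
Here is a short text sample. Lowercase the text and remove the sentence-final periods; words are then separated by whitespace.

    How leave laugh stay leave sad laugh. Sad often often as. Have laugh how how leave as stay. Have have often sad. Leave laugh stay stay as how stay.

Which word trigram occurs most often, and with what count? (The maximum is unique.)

"leave laugh stay", 2 times

Trigram frequencies (highest first):
  leave laugh stay: 2
  how leave laugh: 1
  laugh stay leave: 1
  stay leave sad: 1
  leave sad laugh: 1
  sad laugh sad: 1
  … (20 more, each ≤ 1)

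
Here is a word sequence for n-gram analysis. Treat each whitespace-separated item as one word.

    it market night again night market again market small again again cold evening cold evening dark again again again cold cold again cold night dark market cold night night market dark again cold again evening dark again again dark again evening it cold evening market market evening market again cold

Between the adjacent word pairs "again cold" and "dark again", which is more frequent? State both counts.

"again cold": 5 occurrences
"dark again": 4 occurrences

"again cold" (5 vs 4)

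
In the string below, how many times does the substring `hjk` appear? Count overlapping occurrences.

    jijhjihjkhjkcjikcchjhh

Sliding a length-3 window over the 22 characters (20 positions):
  position 7–9: hjk
  position 10–12: hjk

2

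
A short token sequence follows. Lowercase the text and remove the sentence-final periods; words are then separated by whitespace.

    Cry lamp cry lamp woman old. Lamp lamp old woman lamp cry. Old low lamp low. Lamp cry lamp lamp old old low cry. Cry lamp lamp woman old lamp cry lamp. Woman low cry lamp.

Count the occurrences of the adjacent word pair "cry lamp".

Scanning the 35 overlapping bigram windows for "cry lamp":
  position 1–2: cry lamp
  position 3–4: cry lamp
  position 18–19: cry lamp
  position 25–26: cry lamp
  position 31–32: cry lamp
  position 35–36: cry lamp

6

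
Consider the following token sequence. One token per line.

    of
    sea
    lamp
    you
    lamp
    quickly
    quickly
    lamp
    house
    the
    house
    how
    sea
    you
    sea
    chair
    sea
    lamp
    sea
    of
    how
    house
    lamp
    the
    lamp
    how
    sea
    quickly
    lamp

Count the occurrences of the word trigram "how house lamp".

1

Scanning the 27 overlapping trigram windows for "how house lamp":
  position 21–23: how house lamp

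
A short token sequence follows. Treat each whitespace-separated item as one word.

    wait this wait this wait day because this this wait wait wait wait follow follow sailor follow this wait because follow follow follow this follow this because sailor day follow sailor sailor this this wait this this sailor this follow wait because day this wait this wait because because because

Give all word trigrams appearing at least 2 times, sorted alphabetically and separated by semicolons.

this this wait; this wait because; this wait this; wait this wait; wait wait wait

Trigram counts meeting the condition (at least 2 times):
  this this wait: 2
  this wait because: 2
  this wait this: 3
  wait this wait: 3
  wait wait wait: 2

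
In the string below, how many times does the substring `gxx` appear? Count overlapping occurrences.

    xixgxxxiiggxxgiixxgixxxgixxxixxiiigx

2

Sliding a length-3 window over the 36 characters (34 positions):
  position 4–6: gxx
  position 11–13: gxx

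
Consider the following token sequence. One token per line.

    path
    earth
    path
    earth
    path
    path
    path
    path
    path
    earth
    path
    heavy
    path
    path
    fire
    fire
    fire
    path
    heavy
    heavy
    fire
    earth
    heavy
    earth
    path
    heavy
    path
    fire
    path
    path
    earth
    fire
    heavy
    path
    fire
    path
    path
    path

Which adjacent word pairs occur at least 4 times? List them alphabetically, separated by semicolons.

earth path; path earth; path path

Bigram counts meeting the condition (at least 4 times):
  earth path: 4
  path earth: 4
  path path: 8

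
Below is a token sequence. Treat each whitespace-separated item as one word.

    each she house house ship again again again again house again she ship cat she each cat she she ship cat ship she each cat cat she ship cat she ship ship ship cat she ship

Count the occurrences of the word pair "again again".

Scanning the 35 overlapping bigram windows for "again again":
  position 6–7: again again
  position 7–8: again again
  position 8–9: again again

3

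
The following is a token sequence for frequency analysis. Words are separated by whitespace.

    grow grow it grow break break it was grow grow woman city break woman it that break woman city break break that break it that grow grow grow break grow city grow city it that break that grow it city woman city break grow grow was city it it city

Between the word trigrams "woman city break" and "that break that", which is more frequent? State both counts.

"woman city break" (3 vs 1)

"woman city break": 3 occurrences
"that break that": 1 occurrence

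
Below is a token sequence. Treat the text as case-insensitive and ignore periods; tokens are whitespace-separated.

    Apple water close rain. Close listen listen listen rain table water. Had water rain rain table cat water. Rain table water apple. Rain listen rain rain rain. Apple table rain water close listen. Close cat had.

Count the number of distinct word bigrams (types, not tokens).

25

36 tokens → 35 bigram windows in total.
Repeated bigrams (each contributes count−1 duplicates):
  rain rain: 3
  rain table: 3
  close listen: 2
  listen listen: 2
  listen rain: 2
  table water: 2
  water close: 2
  water rain: 2
10 duplicate windows → 35 − 10 = 25 distinct.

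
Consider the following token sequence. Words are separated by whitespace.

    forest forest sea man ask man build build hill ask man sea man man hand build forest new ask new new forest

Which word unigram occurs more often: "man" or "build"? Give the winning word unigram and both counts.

"man": 5 occurrences
"build": 3 occurrences

"man" (5 vs 3)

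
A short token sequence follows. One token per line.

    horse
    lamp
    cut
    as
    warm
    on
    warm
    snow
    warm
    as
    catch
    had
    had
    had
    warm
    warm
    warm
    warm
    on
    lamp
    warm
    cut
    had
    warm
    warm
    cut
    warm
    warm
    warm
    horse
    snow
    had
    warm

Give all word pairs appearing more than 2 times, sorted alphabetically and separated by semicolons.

had warm; warm warm

Bigram counts meeting the condition (more than 2 times):
  had warm: 3
  warm warm: 6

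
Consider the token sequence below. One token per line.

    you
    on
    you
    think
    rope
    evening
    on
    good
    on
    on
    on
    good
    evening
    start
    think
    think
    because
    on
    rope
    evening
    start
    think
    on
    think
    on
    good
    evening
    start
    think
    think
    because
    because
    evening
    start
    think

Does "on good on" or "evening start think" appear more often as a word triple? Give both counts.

"evening start think" (4 vs 1)

"on good on": 1 occurrence
"evening start think": 4 occurrences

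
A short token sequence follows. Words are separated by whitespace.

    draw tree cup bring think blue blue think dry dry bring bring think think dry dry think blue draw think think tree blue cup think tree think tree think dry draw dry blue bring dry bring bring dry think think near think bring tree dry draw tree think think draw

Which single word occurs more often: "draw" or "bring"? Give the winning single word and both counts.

"bring" (7 vs 5)

"draw": 5 occurrences
"bring": 7 occurrences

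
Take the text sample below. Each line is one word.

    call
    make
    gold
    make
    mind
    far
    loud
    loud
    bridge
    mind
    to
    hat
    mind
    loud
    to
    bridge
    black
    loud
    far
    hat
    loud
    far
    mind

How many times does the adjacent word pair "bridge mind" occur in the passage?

Scanning the 22 overlapping bigram windows for "bridge mind":
  position 9–10: bridge mind

1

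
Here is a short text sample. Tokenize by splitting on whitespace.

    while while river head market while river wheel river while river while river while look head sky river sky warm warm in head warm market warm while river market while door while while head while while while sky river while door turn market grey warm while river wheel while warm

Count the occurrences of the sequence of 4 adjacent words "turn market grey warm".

Scanning the 47 overlapping 4-gram windows for "turn market grey warm":
  position 42–45: turn market grey warm

1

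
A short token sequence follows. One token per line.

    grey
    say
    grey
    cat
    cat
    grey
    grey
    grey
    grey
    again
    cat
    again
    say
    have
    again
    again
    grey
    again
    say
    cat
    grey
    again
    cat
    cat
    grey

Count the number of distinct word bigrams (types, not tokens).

15

25 tokens → 24 bigram windows in total.
Repeated bigrams (each contributes count−1 duplicates):
  cat grey: 3
  grey again: 3
  grey grey: 3
  again cat: 2
  again say: 2
  cat cat: 2
9 duplicate windows → 24 − 9 = 15 distinct.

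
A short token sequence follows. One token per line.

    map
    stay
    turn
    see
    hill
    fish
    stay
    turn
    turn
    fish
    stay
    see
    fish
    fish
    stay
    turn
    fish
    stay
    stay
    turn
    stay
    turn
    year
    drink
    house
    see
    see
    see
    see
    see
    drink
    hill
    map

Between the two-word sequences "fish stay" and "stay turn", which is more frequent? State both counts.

"stay turn" (5 vs 4)

"fish stay": 4 occurrences
"stay turn": 5 occurrences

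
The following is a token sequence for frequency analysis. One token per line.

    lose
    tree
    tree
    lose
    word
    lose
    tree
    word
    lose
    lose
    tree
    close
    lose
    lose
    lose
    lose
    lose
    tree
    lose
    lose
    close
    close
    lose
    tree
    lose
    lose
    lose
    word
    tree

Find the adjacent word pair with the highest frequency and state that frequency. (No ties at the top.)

Bigram frequencies (highest first):
  lose lose: 8
  lose tree: 5
  tree lose: 3
  lose word: 2
  word lose: 2
  close lose: 2
  … (6 more, each ≤ 1)

"lose lose", 8 times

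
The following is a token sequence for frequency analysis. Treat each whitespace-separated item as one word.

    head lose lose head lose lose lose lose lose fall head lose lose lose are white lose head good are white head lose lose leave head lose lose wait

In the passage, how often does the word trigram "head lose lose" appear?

Scanning the 27 overlapping trigram windows for "head lose lose":
  position 1–3: head lose lose
  position 4–6: head lose lose
  position 11–13: head lose lose
  position 22–24: head lose lose
  position 26–28: head lose lose

5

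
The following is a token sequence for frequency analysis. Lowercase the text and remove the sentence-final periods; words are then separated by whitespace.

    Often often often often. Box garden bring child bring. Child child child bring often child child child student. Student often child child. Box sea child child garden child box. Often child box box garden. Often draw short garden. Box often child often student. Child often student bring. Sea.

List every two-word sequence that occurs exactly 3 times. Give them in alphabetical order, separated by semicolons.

Bigram counts meeting the condition (exactly 3 times):
  child box: 3
  often often: 3

child box; often often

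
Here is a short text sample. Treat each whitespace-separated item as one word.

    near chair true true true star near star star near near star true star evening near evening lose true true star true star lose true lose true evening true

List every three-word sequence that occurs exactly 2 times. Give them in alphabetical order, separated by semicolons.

star true star; true true star

Trigram counts meeting the condition (exactly 2 times):
  star true star: 2
  true true star: 2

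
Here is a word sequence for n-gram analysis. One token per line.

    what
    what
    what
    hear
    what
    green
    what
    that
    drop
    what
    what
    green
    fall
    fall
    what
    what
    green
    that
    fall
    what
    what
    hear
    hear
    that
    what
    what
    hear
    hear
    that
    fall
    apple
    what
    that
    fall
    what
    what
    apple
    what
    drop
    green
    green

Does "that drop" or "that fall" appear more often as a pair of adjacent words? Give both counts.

"that drop": 1 occurrence
"that fall": 3 occurrences

"that fall" (3 vs 1)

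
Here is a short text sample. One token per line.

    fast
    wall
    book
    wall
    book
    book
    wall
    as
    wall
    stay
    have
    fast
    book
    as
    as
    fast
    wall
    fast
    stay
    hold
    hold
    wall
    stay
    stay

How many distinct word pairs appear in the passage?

19

24 tokens → 23 bigram windows in total.
Repeated bigrams (each contributes count−1 duplicates):
  book wall: 2
  fast wall: 2
  wall book: 2
  wall stay: 2
4 duplicate windows → 23 − 4 = 19 distinct.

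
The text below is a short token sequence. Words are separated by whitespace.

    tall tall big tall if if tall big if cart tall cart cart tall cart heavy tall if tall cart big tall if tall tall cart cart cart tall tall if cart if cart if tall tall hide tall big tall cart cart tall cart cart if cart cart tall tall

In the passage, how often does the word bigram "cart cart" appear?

Scanning the 50 overlapping bigram windows for "cart cart":
  position 12–13: cart cart
  position 26–27: cart cart
  position 27–28: cart cart
  position 42–43: cart cart
  position 45–46: cart cart
  position 48–49: cart cart

6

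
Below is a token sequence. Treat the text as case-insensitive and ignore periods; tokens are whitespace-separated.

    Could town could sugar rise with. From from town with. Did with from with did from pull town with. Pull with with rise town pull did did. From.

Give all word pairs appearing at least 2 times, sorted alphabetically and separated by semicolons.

Bigram counts meeting the condition (at least 2 times):
  did from: 2
  town with: 2
  with did: 2
  with from: 2

did from; town with; with did; with from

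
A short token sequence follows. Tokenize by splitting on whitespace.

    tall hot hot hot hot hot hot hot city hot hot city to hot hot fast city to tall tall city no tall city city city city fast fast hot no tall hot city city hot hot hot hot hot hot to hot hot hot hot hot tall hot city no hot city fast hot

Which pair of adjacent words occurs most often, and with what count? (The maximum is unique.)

"hot hot", 17 times

Bigram frequencies (highest first):
  hot hot: 17
  hot city: 5
  city city: 4
  tall hot: 3
  city hot: 2
  city to: 2
  … (15 more, each ≤ 2)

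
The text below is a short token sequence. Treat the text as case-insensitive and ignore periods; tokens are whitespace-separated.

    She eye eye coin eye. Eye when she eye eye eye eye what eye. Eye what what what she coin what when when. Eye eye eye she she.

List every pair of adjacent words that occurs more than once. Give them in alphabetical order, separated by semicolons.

Bigram counts meeting the condition (more than once):
  eye eye: 8
  eye what: 2
  she eye: 2
  what what: 2

eye eye; eye what; she eye; what what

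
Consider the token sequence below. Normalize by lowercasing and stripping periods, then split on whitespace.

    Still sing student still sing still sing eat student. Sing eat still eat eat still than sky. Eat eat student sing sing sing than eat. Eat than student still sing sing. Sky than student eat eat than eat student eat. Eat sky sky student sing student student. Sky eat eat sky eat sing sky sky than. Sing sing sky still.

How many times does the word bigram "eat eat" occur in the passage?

6

Scanning the 59 overlapping bigram windows for "eat eat":
  position 13–14: eat eat
  position 18–19: eat eat
  position 25–26: eat eat
  position 35–36: eat eat
  position 40–41: eat eat
  position 49–50: eat eat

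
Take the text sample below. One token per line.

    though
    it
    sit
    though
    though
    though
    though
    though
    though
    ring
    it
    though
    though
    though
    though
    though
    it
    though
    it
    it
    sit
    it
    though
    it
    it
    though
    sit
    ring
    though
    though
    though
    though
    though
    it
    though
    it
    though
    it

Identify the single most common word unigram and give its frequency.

Unigram frequencies (highest first):
  though: 22
  it: 11
  sit: 3
  ring: 2

"though", 22 times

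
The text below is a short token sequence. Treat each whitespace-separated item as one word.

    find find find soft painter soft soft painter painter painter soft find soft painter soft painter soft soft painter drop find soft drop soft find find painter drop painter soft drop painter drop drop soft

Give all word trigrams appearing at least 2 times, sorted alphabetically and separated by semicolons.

Trigram counts meeting the condition (at least 2 times):
  find soft painter: 2
  painter soft soft: 2
  soft painter soft: 3
  soft soft painter: 2

find soft painter; painter soft soft; soft painter soft; soft soft painter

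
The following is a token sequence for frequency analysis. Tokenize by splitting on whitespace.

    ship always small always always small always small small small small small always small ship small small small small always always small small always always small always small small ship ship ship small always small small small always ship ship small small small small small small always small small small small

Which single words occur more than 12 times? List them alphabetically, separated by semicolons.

always; small

Unigram counts meeting the condition (more than 12 times):
  always: 13
  small: 31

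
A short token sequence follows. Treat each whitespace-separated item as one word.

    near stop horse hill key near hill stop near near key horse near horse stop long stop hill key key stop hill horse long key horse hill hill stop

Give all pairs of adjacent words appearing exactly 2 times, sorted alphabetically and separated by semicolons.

Bigram counts meeting the condition (exactly 2 times):
  hill key: 2
  hill stop: 2
  horse hill: 2
  key horse: 2
  stop hill: 2

hill key; hill stop; horse hill; key horse; stop hill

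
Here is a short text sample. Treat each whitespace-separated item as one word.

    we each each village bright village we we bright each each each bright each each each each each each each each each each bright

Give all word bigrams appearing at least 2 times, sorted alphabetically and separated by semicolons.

Bigram counts meeting the condition (at least 2 times):
  bright each: 2
  each bright: 2
  each each: 12

bright each; each bright; each each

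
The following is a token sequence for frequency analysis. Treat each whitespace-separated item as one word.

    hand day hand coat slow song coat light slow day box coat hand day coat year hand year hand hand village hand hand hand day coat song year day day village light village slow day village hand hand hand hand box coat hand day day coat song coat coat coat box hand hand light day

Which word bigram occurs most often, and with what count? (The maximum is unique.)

"hand hand", 7 times

Bigram frequencies (highest first):
  hand hand: 7
  hand day: 4
  day coat: 3
  song coat: 2
  slow day: 2
  box coat: 2
  … (27 more, each ≤ 2)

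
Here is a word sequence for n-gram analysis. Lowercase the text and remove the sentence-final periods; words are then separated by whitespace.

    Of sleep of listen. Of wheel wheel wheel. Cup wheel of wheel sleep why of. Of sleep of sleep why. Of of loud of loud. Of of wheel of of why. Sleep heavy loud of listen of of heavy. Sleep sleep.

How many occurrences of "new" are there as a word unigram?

Scanning the 41 tokens for "new":
  (none found)

0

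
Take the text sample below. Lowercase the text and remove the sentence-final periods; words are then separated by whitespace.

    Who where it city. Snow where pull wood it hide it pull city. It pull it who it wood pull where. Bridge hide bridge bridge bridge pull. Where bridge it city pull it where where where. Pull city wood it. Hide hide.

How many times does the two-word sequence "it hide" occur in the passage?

Scanning the 41 overlapping bigram windows for "it hide":
  position 9–10: it hide
  position 40–41: it hide

2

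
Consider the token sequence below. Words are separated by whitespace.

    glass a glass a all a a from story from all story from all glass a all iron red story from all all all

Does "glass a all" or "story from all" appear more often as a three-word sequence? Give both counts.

"story from all" (3 vs 2)

"glass a all": 2 occurrences
"story from all": 3 occurrences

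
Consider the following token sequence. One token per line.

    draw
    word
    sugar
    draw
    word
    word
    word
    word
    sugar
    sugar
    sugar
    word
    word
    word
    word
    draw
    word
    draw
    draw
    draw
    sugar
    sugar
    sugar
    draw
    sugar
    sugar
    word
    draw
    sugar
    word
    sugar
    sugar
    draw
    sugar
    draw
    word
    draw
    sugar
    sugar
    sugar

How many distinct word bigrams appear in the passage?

9

40 tokens → 39 bigram windows in total.
Repeated bigrams (each contributes count−1 duplicates):
  sugar sugar: 8
  word word: 6
  draw sugar: 5
  draw word: 4
  sugar draw: 4
  word draw: 4
  sugar word: 3
  word sugar: 3
  … (1 more repeated)
30 duplicate windows → 39 − 30 = 9 distinct.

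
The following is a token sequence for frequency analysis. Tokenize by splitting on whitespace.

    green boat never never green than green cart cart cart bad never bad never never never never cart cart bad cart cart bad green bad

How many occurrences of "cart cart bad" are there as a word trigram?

3

Scanning the 23 overlapping trigram windows for "cart cart bad":
  position 9–11: cart cart bad
  position 18–20: cart cart bad
  position 21–23: cart cart bad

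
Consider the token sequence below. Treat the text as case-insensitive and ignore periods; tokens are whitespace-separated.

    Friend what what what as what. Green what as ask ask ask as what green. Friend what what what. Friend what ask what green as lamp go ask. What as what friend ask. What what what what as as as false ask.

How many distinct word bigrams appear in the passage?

42 tokens → 41 bigram windows in total.
Repeated bigrams (each contributes count−1 duplicates):
  what what: 7
  what as: 4
  as what: 3
  ask what: 3
  friend what: 3
  what green: 3
  as as: 2
  ask ask: 2
  … (1 more repeated)
20 duplicate windows → 41 − 20 = 21 distinct.

21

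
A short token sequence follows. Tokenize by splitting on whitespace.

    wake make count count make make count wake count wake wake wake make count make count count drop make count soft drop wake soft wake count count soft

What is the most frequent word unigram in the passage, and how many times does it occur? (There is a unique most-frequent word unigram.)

Unigram frequencies (highest first):
  count: 10
  wake: 7
  make: 6
  soft: 3
  drop: 2

"count", 10 times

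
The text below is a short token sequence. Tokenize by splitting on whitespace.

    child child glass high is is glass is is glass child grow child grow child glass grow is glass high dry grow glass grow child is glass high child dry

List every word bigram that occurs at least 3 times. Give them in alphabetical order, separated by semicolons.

glass high; grow child; is glass

Bigram counts meeting the condition (at least 3 times):
  glass high: 3
  grow child: 3
  is glass: 4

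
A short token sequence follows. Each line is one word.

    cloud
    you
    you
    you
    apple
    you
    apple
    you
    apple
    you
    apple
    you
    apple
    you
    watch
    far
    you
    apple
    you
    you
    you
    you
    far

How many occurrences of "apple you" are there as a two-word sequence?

6

Scanning the 22 overlapping bigram windows for "apple you":
  position 5–6: apple you
  position 7–8: apple you
  position 9–10: apple you
  position 11–12: apple you
  position 13–14: apple you
  position 18–19: apple you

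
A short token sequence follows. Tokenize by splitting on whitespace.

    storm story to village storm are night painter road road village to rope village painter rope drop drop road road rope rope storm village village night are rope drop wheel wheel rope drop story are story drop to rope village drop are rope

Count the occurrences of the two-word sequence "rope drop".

3

Scanning the 42 overlapping bigram windows for "rope drop":
  position 16–17: rope drop
  position 28–29: rope drop
  position 32–33: rope drop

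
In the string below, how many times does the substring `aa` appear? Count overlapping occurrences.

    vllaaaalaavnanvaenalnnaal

5

Sliding a length-2 window over the 25 characters (24 positions):
  position 4–5: aa
  position 5–6: aa
  position 6–7: aa
  position 9–10: aa
  position 23–24: aa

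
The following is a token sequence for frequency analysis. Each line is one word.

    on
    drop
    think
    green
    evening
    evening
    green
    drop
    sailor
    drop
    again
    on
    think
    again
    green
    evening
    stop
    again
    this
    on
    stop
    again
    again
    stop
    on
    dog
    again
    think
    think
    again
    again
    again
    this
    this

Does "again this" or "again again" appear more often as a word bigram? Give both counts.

"again again" (3 vs 2)

"again this": 2 occurrences
"again again": 3 occurrences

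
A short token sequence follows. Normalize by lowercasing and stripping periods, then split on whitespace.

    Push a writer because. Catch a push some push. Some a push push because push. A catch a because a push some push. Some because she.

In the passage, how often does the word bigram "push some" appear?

4

Scanning the 25 overlapping bigram windows for "push some":
  position 7–8: push some
  position 9–10: push some
  position 21–22: push some
  position 23–24: push some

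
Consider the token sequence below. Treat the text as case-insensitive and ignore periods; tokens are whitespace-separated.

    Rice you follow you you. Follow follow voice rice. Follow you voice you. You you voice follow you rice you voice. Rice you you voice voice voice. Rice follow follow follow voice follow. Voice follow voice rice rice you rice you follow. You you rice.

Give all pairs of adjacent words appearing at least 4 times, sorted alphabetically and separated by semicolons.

Bigram counts meeting the condition (at least 4 times):
  follow voice: 4
  follow you: 4
  rice you: 5
  voice rice: 4
  you voice: 4
  you you: 5

follow voice; follow you; rice you; voice rice; you voice; you you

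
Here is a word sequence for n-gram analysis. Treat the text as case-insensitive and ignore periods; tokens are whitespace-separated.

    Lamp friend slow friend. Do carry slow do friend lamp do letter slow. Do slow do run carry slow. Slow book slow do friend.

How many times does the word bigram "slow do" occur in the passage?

4

Scanning the 23 overlapping bigram windows for "slow do":
  position 7–8: slow do
  position 13–14: slow do
  position 15–16: slow do
  position 22–23: slow do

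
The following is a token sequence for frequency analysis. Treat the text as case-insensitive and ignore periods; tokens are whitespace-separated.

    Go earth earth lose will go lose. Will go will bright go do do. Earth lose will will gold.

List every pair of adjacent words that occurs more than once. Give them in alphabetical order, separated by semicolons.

earth lose; lose will; will go

Bigram counts meeting the condition (more than once):
  earth lose: 2
  lose will: 3
  will go: 2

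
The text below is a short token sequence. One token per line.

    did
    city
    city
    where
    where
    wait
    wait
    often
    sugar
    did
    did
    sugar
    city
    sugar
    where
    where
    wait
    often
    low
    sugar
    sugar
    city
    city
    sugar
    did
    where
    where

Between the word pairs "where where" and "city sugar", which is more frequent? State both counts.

"where where": 3 occurrences
"city sugar": 2 occurrences

"where where" (3 vs 2)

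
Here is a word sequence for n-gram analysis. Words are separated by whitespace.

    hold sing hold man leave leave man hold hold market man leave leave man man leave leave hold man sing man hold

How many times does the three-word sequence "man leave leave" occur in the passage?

3

Scanning the 20 overlapping trigram windows for "man leave leave":
  position 4–6: man leave leave
  position 11–13: man leave leave
  position 15–17: man leave leave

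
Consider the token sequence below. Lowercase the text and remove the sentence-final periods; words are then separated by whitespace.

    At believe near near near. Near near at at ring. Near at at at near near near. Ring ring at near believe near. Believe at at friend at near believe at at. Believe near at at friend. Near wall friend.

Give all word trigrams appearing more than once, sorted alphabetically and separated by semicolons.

Trigram counts meeting the condition (more than once):
  at at friend: 2
  at believe near: 2
  at near believe: 2
  believe at at: 2
  near at at: 3
  near believe at: 2
  near near near: 4

at at friend; at believe near; at near believe; believe at at; near at at; near believe at; near near near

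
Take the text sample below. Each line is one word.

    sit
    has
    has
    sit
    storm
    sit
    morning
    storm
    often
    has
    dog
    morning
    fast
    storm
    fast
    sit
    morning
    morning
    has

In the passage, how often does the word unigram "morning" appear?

4

Scanning the 19 tokens for "morning":
  position 7: morning
  position 12: morning
  position 17: morning
  position 18: morning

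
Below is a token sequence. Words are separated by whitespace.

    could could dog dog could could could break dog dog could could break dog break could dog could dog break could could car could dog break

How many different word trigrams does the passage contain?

18

26 tokens → 24 trigram windows in total.
Repeated trigrams (each contributes count−1 duplicates):
  could break dog: 2
  could could break: 2
  could dog break: 2
  dog break could: 2
  dog could could: 2
  dog dog could: 2
6 duplicate windows → 24 − 6 = 18 distinct.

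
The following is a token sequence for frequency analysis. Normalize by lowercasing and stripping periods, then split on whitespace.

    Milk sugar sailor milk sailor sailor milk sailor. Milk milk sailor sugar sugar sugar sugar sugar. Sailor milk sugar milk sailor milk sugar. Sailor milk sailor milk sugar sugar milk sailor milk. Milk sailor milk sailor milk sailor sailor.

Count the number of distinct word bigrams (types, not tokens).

9

39 tokens → 38 bigram windows in total.
Repeated bigrams (each contributes count−1 duplicates):
  sailor milk: 10
  milk sailor: 9
  sugar sugar: 5
  milk sugar: 4
  sugar sailor: 3
  milk milk: 2
  sailor sailor: 2
  sugar milk: 2
29 duplicate windows → 38 − 29 = 9 distinct.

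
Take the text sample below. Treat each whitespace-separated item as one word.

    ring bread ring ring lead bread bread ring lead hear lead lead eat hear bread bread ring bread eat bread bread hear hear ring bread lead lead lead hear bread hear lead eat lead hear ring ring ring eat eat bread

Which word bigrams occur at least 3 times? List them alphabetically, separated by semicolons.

bread bread; bread ring; lead hear; lead lead; ring bread; ring ring

Bigram counts meeting the condition (at least 3 times):
  bread bread: 3
  bread ring: 3
  lead hear: 3
  lead lead: 3
  ring bread: 3
  ring ring: 3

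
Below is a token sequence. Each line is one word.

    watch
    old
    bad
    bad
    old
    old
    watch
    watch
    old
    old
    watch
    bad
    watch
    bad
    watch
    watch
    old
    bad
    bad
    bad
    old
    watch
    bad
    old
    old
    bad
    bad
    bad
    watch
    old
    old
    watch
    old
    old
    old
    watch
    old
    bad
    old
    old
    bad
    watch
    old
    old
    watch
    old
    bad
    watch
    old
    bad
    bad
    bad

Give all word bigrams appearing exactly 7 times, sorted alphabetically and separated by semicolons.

Bigram counts meeting the condition (exactly 7 times):
  bad bad: 7
  old bad: 7

bad bad; old bad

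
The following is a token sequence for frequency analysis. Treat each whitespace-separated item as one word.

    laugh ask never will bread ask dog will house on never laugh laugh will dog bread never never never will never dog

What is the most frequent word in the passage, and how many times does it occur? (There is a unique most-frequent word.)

Unigram frequencies (highest first):
  never: 6
  will: 4
  laugh: 3
  dog: 3
  ask: 2
  bread: 2
  … (2 more, each ≤ 1)

"never", 6 times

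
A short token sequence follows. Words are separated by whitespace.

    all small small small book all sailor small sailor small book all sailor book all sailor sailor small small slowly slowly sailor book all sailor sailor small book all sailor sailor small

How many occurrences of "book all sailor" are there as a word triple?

5

Scanning the 30 overlapping trigram windows for "book all sailor":
  position 5–7: book all sailor
  position 11–13: book all sailor
  position 14–16: book all sailor
  position 23–25: book all sailor
  position 28–30: book all sailor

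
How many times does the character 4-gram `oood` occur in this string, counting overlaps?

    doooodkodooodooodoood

4

Sliding a length-4 window over the 21 characters (18 positions):
  position 3–6: oood
  position 10–13: oood
  position 14–17: oood
  position 18–21: oood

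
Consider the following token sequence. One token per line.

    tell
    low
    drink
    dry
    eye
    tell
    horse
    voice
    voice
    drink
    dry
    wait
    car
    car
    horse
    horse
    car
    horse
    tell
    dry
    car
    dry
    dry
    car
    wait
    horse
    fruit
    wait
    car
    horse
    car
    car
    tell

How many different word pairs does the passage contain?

33 tokens → 32 bigram windows in total.
Repeated bigrams (each contributes count−1 duplicates):
  car horse: 3
  car car: 2
  drink dry: 2
  dry car: 2
  horse car: 2
  wait car: 2
7 duplicate windows → 32 − 7 = 25 distinct.

25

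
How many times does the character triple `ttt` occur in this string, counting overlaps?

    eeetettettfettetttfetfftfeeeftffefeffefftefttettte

2

Sliding a length-3 window over the 50 characters (48 positions):
  position 16–18: ttt
  position 47–49: ttt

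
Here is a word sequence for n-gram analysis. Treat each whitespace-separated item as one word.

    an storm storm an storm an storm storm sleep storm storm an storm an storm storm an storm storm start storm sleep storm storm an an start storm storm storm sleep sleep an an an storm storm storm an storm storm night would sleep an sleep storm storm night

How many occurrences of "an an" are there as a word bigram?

Scanning the 48 overlapping bigram windows for "an an":
  position 25–26: an an
  position 33–34: an an
  position 34–35: an an

3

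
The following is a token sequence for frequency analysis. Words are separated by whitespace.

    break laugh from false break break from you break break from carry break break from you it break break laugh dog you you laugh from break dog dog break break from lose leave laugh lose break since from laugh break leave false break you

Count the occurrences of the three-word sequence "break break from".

Scanning the 42 overlapping trigram windows for "break break from":
  position 5–7: break break from
  position 9–11: break break from
  position 13–15: break break from
  position 29–31: break break from

4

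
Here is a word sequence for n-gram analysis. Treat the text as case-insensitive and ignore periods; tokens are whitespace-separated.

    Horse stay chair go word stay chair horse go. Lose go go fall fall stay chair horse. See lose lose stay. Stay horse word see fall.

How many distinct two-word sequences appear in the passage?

26 tokens → 25 bigram windows in total.
Repeated bigrams (each contributes count−1 duplicates):
  stay chair: 3
  chair horse: 2
3 duplicate windows → 25 − 3 = 22 distinct.

22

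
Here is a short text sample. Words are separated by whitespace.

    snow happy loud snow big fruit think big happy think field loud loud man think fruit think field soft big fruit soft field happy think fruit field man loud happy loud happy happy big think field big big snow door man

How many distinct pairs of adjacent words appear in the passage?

41 tokens → 40 bigram windows in total.
Repeated bigrams (each contributes count−1 duplicates):
  think field: 3
  big fruit: 2
  fruit think: 2
  happy loud: 2
  happy think: 2
  loud happy: 2
  think fruit: 2
8 duplicate windows → 40 − 8 = 32 distinct.

32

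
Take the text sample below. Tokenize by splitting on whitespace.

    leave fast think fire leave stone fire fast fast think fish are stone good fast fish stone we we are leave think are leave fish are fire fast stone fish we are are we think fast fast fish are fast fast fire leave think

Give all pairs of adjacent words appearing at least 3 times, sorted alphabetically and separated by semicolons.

fast fast; fish are

Bigram counts meeting the condition (at least 3 times):
  fast fast: 3
  fish are: 3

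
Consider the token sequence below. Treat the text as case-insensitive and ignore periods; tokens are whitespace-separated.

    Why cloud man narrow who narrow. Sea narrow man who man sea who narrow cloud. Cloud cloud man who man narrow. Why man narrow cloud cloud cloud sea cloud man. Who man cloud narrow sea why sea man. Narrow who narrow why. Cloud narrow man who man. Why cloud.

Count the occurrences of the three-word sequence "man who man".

Scanning the 47 overlapping trigram windows for "man who man":
  position 9–11: man who man
  position 18–20: man who man
  position 30–32: man who man
  position 45–47: man who man

4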